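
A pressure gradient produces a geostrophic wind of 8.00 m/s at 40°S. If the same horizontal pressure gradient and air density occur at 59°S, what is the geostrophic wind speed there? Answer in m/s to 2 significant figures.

With the same pressure gradient and density, V_g ∝ 1/f ∝ 1/sin φ.
V₂ = V₁ · sin φ₁ / sin φ₂ = 8.00 × sin 40° / sin 59°
V₂ = 8.00 × 0.6428/0.8572 = 6.0 m/s

6.0 m/s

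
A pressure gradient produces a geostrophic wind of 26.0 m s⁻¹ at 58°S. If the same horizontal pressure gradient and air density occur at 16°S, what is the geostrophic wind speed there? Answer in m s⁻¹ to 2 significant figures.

80 m s⁻¹

With the same pressure gradient and density, V_g ∝ 1/f ∝ 1/sin φ.
V₂ = V₁ · sin φ₁ / sin φ₂ = 26.0 × sin 58° / sin 16°
V₂ = 26.0 × 0.8480/0.2756 = 80 m s⁻¹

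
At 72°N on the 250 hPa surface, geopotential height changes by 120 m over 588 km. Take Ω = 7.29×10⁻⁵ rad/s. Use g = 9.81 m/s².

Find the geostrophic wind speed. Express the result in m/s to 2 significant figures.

Coriolis parameter at 72°N:
f = 2Ω sin φ = 2 × 7.29×10⁻⁵ × sin 72° = 1.39×10⁻⁴ s⁻¹
Height gradient: |∂Z/∂n| = 120 m / 588000 m = 2.04×10⁻⁴
On a pressure surface, geostrophic balance gives V_g = (g/f)|∂Z/∂n|:
V_g = 9.81 × 2.04×10⁻⁴ / 1.39×10⁻⁴ = 14.4 m/s

14 m/s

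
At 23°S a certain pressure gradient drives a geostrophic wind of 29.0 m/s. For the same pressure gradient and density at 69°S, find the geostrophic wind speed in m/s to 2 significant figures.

With the same pressure gradient and density, V_g ∝ 1/f ∝ 1/sin φ.
V₂ = V₁ · sin φ₁ / sin φ₂ = 29.0 × sin 23° / sin 69°
V₂ = 29.0 × 0.3907/0.9336 = 12 m/s

12 m/s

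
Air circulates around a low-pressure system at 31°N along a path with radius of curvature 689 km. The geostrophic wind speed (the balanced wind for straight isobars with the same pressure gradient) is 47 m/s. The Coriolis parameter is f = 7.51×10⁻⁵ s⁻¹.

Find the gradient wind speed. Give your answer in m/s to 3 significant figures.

Around a low, centrifugal force acts outward with Coriolis, so pressure-gradient force balances both:
(1/ρ)|∂P/∂n| = fV + V²/R  →  V² + fR·V − fR·V_g = 0
With fR = 7.51×10⁻⁵ × 689×10³ m = 51.7 m/s:
V = [−fR + √((fR)² + 4 fR V_g)]/2 = [−51.7 + √(51.7² + 4×51.7×47)]/2 = 29.8 m/s
Subgeostrophic (V < V_g = 47 m/s), as expected around a low.

29.8 m/s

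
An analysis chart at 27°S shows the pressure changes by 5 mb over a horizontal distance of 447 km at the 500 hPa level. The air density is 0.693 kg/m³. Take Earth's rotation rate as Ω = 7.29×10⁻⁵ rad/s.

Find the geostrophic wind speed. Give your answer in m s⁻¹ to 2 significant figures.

24 m s⁻¹

Coriolis parameter at 27°S:
f = 2Ω sin φ = 2 × 7.29×10⁻⁵ × sin 27° = 6.62×10⁻⁵ s⁻¹
Pressure gradient: |∂P/∂n| = 500 Pa / 447000 m = 1.12×10⁻³ Pa/m
Geostrophic balance (pressure-gradient force = Coriolis force):
V_g = (1/(fρ)) |∂P/∂n| = 1.12×10⁻³ / (6.62×10⁻⁵ × 0.693) = 24.4 m/s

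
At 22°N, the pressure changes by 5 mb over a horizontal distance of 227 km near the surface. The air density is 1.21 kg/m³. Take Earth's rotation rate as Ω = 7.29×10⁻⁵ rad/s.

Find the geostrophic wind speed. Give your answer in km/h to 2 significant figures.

120 km/h

Coriolis parameter at 22°N:
f = 2Ω sin φ = 2 × 7.29×10⁻⁵ × sin 22° = 5.46×10⁻⁵ s⁻¹
Pressure gradient: |∂P/∂n| = 500 Pa / 227000 m = 2.20×10⁻³ Pa/m
Geostrophic balance (pressure-gradient force = Coriolis force):
V_g = (1/(fρ)) |∂P/∂n| = 2.20×10⁻³ / (5.46×10⁻⁵ × 1.21) = 33.3 m/s
Converting: 33.3 m/s × 3.6 = 120 km/h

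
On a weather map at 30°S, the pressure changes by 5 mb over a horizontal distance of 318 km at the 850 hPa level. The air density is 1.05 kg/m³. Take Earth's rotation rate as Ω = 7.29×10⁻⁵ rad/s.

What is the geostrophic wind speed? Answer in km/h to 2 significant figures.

Coriolis parameter at 30°S:
f = 2Ω sin φ = 2 × 7.29×10⁻⁵ × sin 30° = 7.29×10⁻⁵ s⁻¹
Pressure gradient: |∂P/∂n| = 500 Pa / 318000 m = 1.57×10⁻³ Pa/m
Geostrophic balance (pressure-gradient force = Coriolis force):
V_g = (1/(fρ)) |∂P/∂n| = 1.57×10⁻³ / (7.29×10⁻⁵ × 1.05) = 20.5 m/s
Converting: 20.5 m/s × 3.6 = 74 km/h

74 km/h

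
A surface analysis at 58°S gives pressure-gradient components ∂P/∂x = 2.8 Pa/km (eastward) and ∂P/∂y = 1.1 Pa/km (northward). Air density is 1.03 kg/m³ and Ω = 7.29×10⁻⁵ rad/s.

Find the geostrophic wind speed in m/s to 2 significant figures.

Coriolis parameter at 58°S:
f = 2Ω sin φ = 2 × 7.29×10⁻⁵ × sin 58° = 1.24×10⁻⁴ s⁻¹
In the Southern Hemisphere f is negative: f = −1.24×10⁻⁴ s⁻¹.
Component geostrophic relations (x east, y north):
u_g = −(1/(fρ)) ∂P/∂y,  v_g = (1/(fρ)) ∂P/∂x
u_g = −(1.1×10⁻³)/(−1.24×10⁻⁴ × 1.03) = 8.64 m/s;  v_g = (2.8×10⁻³)/(−1.24×10⁻⁴ × 1.03) = −22.0 m/s
|V_g| = √(u_g² + v_g²) = 23.6 m/s

24 m/s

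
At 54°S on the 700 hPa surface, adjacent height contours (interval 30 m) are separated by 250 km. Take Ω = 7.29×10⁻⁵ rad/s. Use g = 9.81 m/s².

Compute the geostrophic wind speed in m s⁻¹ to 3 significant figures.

9.98 m s⁻¹

Coriolis parameter at 54°S:
f = 2Ω sin φ = 2 × 7.29×10⁻⁵ × sin 54° = 1.18×10⁻⁴ s⁻¹
Height gradient: |∂Z/∂n| = 30 m / 250000 m = 1.20×10⁻⁴
On a pressure surface, geostrophic balance gives V_g = (g/f)|∂Z/∂n|:
V_g = 9.81 × 1.20×10⁻⁴ / 1.18×10⁻⁴ = 9.98 m/s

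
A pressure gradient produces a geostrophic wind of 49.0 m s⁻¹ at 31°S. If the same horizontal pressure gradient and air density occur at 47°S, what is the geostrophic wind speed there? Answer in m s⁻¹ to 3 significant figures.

With the same pressure gradient and density, V_g ∝ 1/f ∝ 1/sin φ.
V₂ = V₁ · sin φ₁ / sin φ₂ = 49.0 × sin 31° / sin 47°
V₂ = 49.0 × 0.5150/0.7314 = 34.5 m s⁻¹

34.5 m s⁻¹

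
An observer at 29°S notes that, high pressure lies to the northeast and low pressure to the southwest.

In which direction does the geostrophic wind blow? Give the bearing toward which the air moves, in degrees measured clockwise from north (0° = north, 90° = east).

The pressure-gradient force points toward the southwest (bearing 225°).
Geostrophic balance: in the Southern Hemisphere the Coriolis force deflects motion to the left, so the geostrophic wind blows 90° to the left of the pressure-gradient force (low pressure on the right).
Rotating 225° by 90° counterclockwise gives 135° — the wind blows toward the southeast.

135°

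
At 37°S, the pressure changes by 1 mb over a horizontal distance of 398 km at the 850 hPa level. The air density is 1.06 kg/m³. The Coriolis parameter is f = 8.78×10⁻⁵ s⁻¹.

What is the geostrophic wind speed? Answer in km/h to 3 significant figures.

9.72 km/h

Pressure gradient: |∂P/∂n| = 100 Pa / 398000 m = 2.51×10⁻⁴ Pa/m
Geostrophic balance (pressure-gradient force = Coriolis force):
V_g = (1/(fρ)) |∂P/∂n| = 2.51×10⁻⁴ / (8.78×10⁻⁵ × 1.06) = 2.70 m/s
Converting: 2.70 m/s × 3.6 = 9.72 km/h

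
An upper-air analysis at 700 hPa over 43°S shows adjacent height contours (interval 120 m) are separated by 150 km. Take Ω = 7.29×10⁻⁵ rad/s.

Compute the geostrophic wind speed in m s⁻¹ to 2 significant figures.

79 m s⁻¹

Coriolis parameter at 43°S:
f = 2Ω sin φ = 2 × 7.29×10⁻⁵ × sin 43° = 9.94×10⁻⁵ s⁻¹
Height gradient: |∂Z/∂n| = 120 m / 150000 m = 8.00×10⁻⁴
On a pressure surface, geostrophic balance gives V_g = (g/f)|∂Z/∂n|:
V_g = 9.81 × 8.00×10⁻⁴ / 9.94×10⁻⁵ = 78.9 m/s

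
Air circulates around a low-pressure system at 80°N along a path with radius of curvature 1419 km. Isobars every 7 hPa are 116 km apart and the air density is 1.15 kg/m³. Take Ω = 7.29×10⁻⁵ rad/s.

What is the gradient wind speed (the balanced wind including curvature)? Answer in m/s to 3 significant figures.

Coriolis parameter at 80°N:
f = 2Ω sin φ = 2 × 7.29×10⁻⁵ × sin 80° = 1.44×10⁻⁴ s⁻¹
Pressure gradient: |∂P/∂n| = 700 Pa / 116000 m = 6.03×10⁻³ Pa/m
Geostrophic speed: V_g = |∂P/∂n|/(fρ) = 6.03×10⁻³/(1.44×10⁻⁴ × 1.15) = 36.5 m/s
Around a low, centrifugal force acts outward with Coriolis, so pressure-gradient force balances both:
(1/ρ)|∂P/∂n| = fV + V²/R  →  V² + fR·V − fR·V_g = 0
With fR = 1.44×10⁻⁴ × 1419×10³ m = 204 m/s:
V = [−fR + √((fR)² + 4 fR V_g)]/2 = [−204 + √(204² + 4×204×36.5)]/2 = 31.6 m/s
Subgeostrophic (V < V_g = 36.5 m/s), as expected around a low.

31.6 m/s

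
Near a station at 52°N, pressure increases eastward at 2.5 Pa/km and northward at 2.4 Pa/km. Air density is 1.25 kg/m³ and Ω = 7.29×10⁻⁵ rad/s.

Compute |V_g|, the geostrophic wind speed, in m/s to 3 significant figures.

Coriolis parameter at 52°N:
f = 2Ω sin φ = 2 × 7.29×10⁻⁵ × sin 52° = 1.15×10⁻⁴ s⁻¹
Component geostrophic relations (x east, y north):
u_g = −(1/(fρ)) ∂P/∂y,  v_g = (1/(fρ)) ∂P/∂x
u_g = −(2.4×10⁻³)/(1.15×10⁻⁴ × 1.25) = −16.7 m/s;  v_g = (2.5×10⁻³)/(1.15×10⁻⁴ × 1.25) = 17.4 m/s
|V_g| = √(u_g² + v_g²) = 24.1 m/s

24.1 m/s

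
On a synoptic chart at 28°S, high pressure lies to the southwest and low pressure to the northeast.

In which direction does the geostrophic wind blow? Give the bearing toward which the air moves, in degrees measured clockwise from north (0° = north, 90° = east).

315°

The pressure-gradient force points toward the northeast (bearing 045°).
Geostrophic balance: in the Southern Hemisphere the Coriolis force deflects motion to the left, so the geostrophic wind blows 90° to the left of the pressure-gradient force (low pressure on the right).
Rotating 045° by 90° counterclockwise gives 315° — the wind blows toward the northwest.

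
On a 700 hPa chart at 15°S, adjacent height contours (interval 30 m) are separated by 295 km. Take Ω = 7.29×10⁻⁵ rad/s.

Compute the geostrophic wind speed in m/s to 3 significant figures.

26.4 m/s

Coriolis parameter at 15°S:
f = 2Ω sin φ = 2 × 7.29×10⁻⁵ × sin 15° = 3.77×10⁻⁵ s⁻¹
Height gradient: |∂Z/∂n| = 30 m / 295000 m = 1.02×10⁻⁴
On a pressure surface, geostrophic balance gives V_g = (g/f)|∂Z/∂n|:
V_g = 9.81 × 1.02×10⁻⁴ / 3.77×10⁻⁵ = 26.4 m/s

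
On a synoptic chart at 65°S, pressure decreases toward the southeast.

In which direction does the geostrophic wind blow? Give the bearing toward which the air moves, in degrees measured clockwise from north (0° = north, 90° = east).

045°

The pressure-gradient force points toward the southeast (bearing 135°).
Geostrophic balance: in the Southern Hemisphere the Coriolis force deflects motion to the left, so the geostrophic wind blows 90° to the left of the pressure-gradient force (low pressure on the right).
Rotating 135° by 90° counterclockwise gives 045° — the wind blows toward the northeast.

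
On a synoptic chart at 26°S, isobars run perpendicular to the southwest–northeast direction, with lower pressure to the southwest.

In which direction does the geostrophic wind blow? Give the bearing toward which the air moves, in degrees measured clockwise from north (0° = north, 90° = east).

135°

The pressure-gradient force points toward the southwest (bearing 225°).
Geostrophic balance: in the Southern Hemisphere the Coriolis force deflects motion to the left, so the geostrophic wind blows 90° to the left of the pressure-gradient force (low pressure on the right).
Rotating 225° by 90° counterclockwise gives 135° — the wind blows toward the southeast.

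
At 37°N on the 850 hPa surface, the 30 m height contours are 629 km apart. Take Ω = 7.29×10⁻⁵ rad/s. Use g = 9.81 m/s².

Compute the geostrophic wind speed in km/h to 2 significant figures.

19 km/h

Coriolis parameter at 37°N:
f = 2Ω sin φ = 2 × 7.29×10⁻⁵ × sin 37° = 8.77×10⁻⁵ s⁻¹
Height gradient: |∂Z/∂n| = 30 m / 629000 m = 4.77×10⁻⁵
On a pressure surface, geostrophic balance gives V_g = (g/f)|∂Z/∂n|:
V_g = 9.81 × 4.77×10⁻⁵ / 8.77×10⁻⁵ = 5.33 m/s
Converting: 5.33 m/s × 3.6 = 19 km/h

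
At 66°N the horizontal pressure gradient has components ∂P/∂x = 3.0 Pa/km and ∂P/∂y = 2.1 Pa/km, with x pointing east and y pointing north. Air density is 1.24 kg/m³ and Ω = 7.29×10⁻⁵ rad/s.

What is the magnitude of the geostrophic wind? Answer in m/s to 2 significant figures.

Coriolis parameter at 66°N:
f = 2Ω sin φ = 2 × 7.29×10⁻⁵ × sin 66° = 1.33×10⁻⁴ s⁻¹
Component geostrophic relations (x east, y north):
u_g = −(1/(fρ)) ∂P/∂y,  v_g = (1/(fρ)) ∂P/∂x
u_g = −(2.1×10⁻³)/(1.33×10⁻⁴ × 1.24) = −12.7 m/s;  v_g = (3.0×10⁻³)/(1.33×10⁻⁴ × 1.24) = 18.2 m/s
|V_g| = √(u_g² + v_g²) = 22.2 m/s

22 m/s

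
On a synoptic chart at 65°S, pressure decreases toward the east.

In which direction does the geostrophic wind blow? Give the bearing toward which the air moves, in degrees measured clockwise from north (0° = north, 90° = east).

The pressure-gradient force points toward the east (bearing 090°).
Geostrophic balance: in the Southern Hemisphere the Coriolis force deflects motion to the left, so the geostrophic wind blows 90° to the left of the pressure-gradient force (low pressure on the right).
Rotating 090° by 90° counterclockwise gives 000° — the wind blows toward the north.

000°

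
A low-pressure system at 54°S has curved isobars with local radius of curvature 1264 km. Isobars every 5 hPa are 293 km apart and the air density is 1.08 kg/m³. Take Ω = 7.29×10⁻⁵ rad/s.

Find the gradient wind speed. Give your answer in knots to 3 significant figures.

24.0 knots

Coriolis parameter at 54°S:
f = 2Ω sin φ = 2 × 7.29×10⁻⁵ × sin 54° = 1.18×10⁻⁴ s⁻¹
Pressure gradient: |∂P/∂n| = 500 Pa / 293000 m = 1.71×10⁻³ Pa/m
Geostrophic speed: V_g = |∂P/∂n|/(fρ) = 1.71×10⁻³/(1.18×10⁻⁴ × 1.08) = 13.4 m/s
Around a low, centrifugal force acts outward with Coriolis, so pressure-gradient force balances both:
(1/ρ)|∂P/∂n| = fV + V²/R  →  V² + fR·V − fR·V_g = 0
With fR = 1.18×10⁻⁴ × 1264×10³ m = 149 m/s:
V = [−fR + √((fR)² + 4 fR V_g)]/2 = [−149 + √(149² + 4×149×13.4)]/2 = 12.4 m/s
Subgeostrophic (V < V_g = 13.4 m/s), as expected around a low.
Converting: 12.4 m/s × 1.944 = 24.0 knots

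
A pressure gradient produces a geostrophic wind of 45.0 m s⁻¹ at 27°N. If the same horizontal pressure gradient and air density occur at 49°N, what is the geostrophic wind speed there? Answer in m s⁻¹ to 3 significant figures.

With the same pressure gradient and density, V_g ∝ 1/f ∝ 1/sin φ.
V₂ = V₁ · sin φ₁ / sin φ₂ = 45.0 × sin 27° / sin 49°
V₂ = 45.0 × 0.4540/0.7547 = 27.1 m s⁻¹

27.1 m s⁻¹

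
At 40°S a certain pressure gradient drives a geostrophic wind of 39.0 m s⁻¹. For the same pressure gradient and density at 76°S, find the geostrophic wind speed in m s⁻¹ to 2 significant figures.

26 m s⁻¹

With the same pressure gradient and density, V_g ∝ 1/f ∝ 1/sin φ.
V₂ = V₁ · sin φ₁ / sin φ₂ = 39.0 × sin 40° / sin 76°
V₂ = 39.0 × 0.6428/0.9703 = 26 m s⁻¹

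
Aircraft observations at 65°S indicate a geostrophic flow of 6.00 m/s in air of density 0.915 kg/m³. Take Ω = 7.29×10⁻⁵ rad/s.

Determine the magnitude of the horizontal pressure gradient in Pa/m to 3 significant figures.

Coriolis parameter at 65°S:
f = 2Ω sin φ = 2 × 7.29×10⁻⁵ × sin 65° = 1.32×10⁻⁴ s⁻¹
Geostrophic balance rearranged: |∂P/∂n| = f ρ V_g
|∂P/∂n| = 1.32×10⁻⁴ × 0.915 × 6.00 = 7.25×10⁻⁴ Pa/m

7.25×10⁻⁴ Pa/m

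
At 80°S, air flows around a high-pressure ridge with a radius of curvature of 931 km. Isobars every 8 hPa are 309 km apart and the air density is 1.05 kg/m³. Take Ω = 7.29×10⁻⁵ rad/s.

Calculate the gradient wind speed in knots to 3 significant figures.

Coriolis parameter at 80°S:
f = 2Ω sin φ = 2 × 7.29×10⁻⁵ × sin 80° = 1.44×10⁻⁴ s⁻¹
Pressure gradient: |∂P/∂n| = 800 Pa / 309000 m = 2.59×10⁻³ Pa/m
Geostrophic speed: V_g = |∂P/∂n|/(fρ) = 2.59×10⁻³/(1.44×10⁻⁴ × 1.05) = 17.2 m/s
Around a high, pressure-gradient force acts outward with centrifugal, so Coriolis balances both:
fV = (1/ρ)|∂P/∂n| + V²/R  →  V² − fR·V + fR·V_g = 0
With fR = 1.44×10⁻⁴ × 931×10³ m = 134 m/s:
V = [fR − √((fR)² − 4 fR V_g)]/2 = [134 − √(134² − 4×134×17.2)]/2 = 20.2 m/s
Supergeostrophic (V > V_g = 17.2 m/s), as expected around a high.
Converting: 20.2 m/s × 1.944 = 39.3 knots

39.3 knots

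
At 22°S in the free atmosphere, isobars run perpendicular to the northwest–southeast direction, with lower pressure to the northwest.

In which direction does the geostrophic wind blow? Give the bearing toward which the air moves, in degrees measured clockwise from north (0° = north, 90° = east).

The pressure-gradient force points toward the northwest (bearing 315°).
Geostrophic balance: in the Southern Hemisphere the Coriolis force deflects motion to the left, so the geostrophic wind blows 90° to the left of the pressure-gradient force (low pressure on the right).
Rotating 315° by 90° counterclockwise gives 225° — the wind blows toward the southwest.

225°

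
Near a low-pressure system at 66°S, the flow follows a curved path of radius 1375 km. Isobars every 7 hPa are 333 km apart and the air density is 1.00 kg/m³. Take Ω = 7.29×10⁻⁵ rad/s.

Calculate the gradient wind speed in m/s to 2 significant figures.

Coriolis parameter at 66°S:
f = 2Ω sin φ = 2 × 7.29×10⁻⁵ × sin 66° = 1.33×10⁻⁴ s⁻¹
Pressure gradient: |∂P/∂n| = 700 Pa / 333000 m = 2.10×10⁻³ Pa/m
Geostrophic speed: V_g = |∂P/∂n|/(fρ) = 2.10×10⁻³/(1.33×10⁻⁴ × 1.00) = 15.8 m/s
Around a low, centrifugal force acts outward with Coriolis, so pressure-gradient force balances both:
(1/ρ)|∂P/∂n| = fV + V²/R  →  V² + fR·V − fR·V_g = 0
With fR = 1.33×10⁻⁴ × 1375×10³ m = 183 m/s:
V = [−fR + √((fR)² + 4 fR V_g)]/2 = [−183 + √(183² + 4×183×15.8)]/2 = 14.6 m/s
Subgeostrophic (V < V_g = 15.8 m/s), as expected around a low.

15 m/s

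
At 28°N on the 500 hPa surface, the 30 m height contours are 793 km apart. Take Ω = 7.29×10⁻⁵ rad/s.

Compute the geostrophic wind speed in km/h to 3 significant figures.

19.5 km/h

Coriolis parameter at 28°N:
f = 2Ω sin φ = 2 × 7.29×10⁻⁵ × sin 28° = 6.84×10⁻⁵ s⁻¹
Height gradient: |∂Z/∂n| = 30 m / 793000 m = 3.78×10⁻⁵
On a pressure surface, geostrophic balance gives V_g = (g/f)|∂Z/∂n|:
V_g = 9.81 × 3.78×10⁻⁵ / 6.84×10⁻⁵ = 5.42 m/s
Converting: 5.42 m/s × 3.6 = 19.5 km/h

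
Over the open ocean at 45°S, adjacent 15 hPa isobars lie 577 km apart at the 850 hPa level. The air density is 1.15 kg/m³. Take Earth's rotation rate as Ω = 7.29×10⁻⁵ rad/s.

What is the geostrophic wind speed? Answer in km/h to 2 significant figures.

Coriolis parameter at 45°S:
f = 2Ω sin φ = 2 × 7.29×10⁻⁵ × sin 45° = 1.03×10⁻⁴ s⁻¹
Pressure gradient: |∂P/∂n| = 1500 Pa / 577000 m = 2.60×10⁻³ Pa/m
Geostrophic balance (pressure-gradient force = Coriolis force):
V_g = (1/(fρ)) |∂P/∂n| = 2.60×10⁻³ / (1.03×10⁻⁴ × 1.15) = 21.9 m/s
Converting: 21.9 m/s × 3.6 = 79 km/h

79 km/h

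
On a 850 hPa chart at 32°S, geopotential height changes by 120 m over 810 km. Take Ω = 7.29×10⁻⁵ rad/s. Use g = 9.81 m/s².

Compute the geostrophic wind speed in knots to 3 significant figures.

Coriolis parameter at 32°S:
f = 2Ω sin φ = 2 × 7.29×10⁻⁵ × sin 32° = 7.73×10⁻⁵ s⁻¹
Height gradient: |∂Z/∂n| = 120 m / 810000 m = 1.48×10⁻⁴
On a pressure surface, geostrophic balance gives V_g = (g/f)|∂Z/∂n|:
V_g = 9.81 × 1.48×10⁻⁴ / 7.73×10⁻⁵ = 18.8 m/s
Converting: 18.8 m/s × 1.944 = 36.6 knots

36.6 knots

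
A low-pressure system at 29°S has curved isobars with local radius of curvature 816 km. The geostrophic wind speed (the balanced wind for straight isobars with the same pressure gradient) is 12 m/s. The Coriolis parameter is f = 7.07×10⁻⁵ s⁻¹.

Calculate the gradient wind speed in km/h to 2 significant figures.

Around a low, centrifugal force acts outward with Coriolis, so pressure-gradient force balances both:
(1/ρ)|∂P/∂n| = fV + V²/R  →  V² + fR·V − fR·V_g = 0
With fR = 7.07×10⁻⁵ × 816×10³ m = 57.7 m/s:
V = [−fR + √((fR)² + 4 fR V_g)]/2 = [−57.7 + √(57.7² + 4×57.7×12)]/2 = 10.2 m/s
Subgeostrophic (V < V_g = 12 m/s), as expected around a low.
Converting: 10.2 m/s × 3.6 = 37 km/h

37 km/h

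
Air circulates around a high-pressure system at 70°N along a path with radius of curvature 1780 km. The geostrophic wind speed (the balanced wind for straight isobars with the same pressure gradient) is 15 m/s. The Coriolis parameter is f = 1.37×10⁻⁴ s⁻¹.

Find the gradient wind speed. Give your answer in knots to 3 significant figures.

Around a high, pressure-gradient force acts outward with centrifugal, so Coriolis balances both:
fV = (1/ρ)|∂P/∂n| + V²/R  →  V² − fR·V + fR·V_g = 0
With fR = 1.37×10⁻⁴ × 1780×10³ m = 244 m/s:
V = [fR − √((fR)² − 4 fR V_g)]/2 = [244 − √(244² − 4×244×15)]/2 = 16.1 m/s
Supergeostrophic (V > V_g = 15 m/s), as expected around a high.
Converting: 16.1 m/s × 1.944 = 31.2 knots

31.2 knots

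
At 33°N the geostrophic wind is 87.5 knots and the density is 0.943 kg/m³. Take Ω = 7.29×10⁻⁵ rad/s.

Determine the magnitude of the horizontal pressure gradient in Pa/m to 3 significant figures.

3.37×10⁻³ Pa/m

Coriolis parameter at 33°N:
f = 2Ω sin φ = 2 × 7.29×10⁻⁵ × sin 33° = 7.94×10⁻⁵ s⁻¹
Wind speed in SI: 87.5 knots = 45.0 m/s
Geostrophic balance rearranged: |∂P/∂n| = f ρ V_g
|∂P/∂n| = 7.94×10⁻⁵ × 0.943 × 45.0 = 3.37×10⁻³ Pa/m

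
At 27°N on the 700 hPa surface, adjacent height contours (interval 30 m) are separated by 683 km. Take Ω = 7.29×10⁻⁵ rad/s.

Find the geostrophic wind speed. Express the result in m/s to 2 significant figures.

Coriolis parameter at 27°N:
f = 2Ω sin φ = 2 × 7.29×10⁻⁵ × sin 27° = 6.62×10⁻⁵ s⁻¹
Height gradient: |∂Z/∂n| = 30 m / 683000 m = 4.39×10⁻⁵
On a pressure surface, geostrophic balance gives V_g = (g/f)|∂Z/∂n|:
V_g = 9.81 × 4.39×10⁻⁵ / 6.62×10⁻⁵ = 6.51 m/s

6.5 m/s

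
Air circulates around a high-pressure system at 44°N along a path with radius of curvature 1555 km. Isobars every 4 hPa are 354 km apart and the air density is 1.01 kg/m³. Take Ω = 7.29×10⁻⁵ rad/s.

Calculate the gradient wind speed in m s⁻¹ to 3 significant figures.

12.0 m s⁻¹

Coriolis parameter at 44°N:
f = 2Ω sin φ = 2 × 7.29×10⁻⁵ × sin 44° = 1.01×10⁻⁴ s⁻¹
Pressure gradient: |∂P/∂n| = 400 Pa / 354000 m = 1.13×10⁻³ Pa/m
Geostrophic speed: V_g = |∂P/∂n|/(fρ) = 1.13×10⁻³/(1.01×10⁻⁴ × 1.01) = 11.0 m/s
Around a high, pressure-gradient force acts outward with centrifugal, so Coriolis balances both:
fV = (1/ρ)|∂P/∂n| + V²/R  →  V² − fR·V + fR·V_g = 0
With fR = 1.01×10⁻⁴ × 1555×10³ m = 157 m/s:
V = [fR − √((fR)² − 4 fR V_g)]/2 = [157 − √(157² − 4×157×11)]/2 = 12 m/s
Supergeostrophic (V > V_g = 11 m/s), as expected around a high.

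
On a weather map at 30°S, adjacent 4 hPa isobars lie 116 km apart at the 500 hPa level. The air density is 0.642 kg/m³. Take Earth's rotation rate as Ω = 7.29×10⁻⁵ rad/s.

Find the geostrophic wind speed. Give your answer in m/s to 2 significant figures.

74 m/s

Coriolis parameter at 30°S:
f = 2Ω sin φ = 2 × 7.29×10⁻⁵ × sin 30° = 7.29×10⁻⁵ s⁻¹
Pressure gradient: |∂P/∂n| = 400 Pa / 116000 m = 3.45×10⁻³ Pa/m
Geostrophic balance (pressure-gradient force = Coriolis force):
V_g = (1/(fρ)) |∂P/∂n| = 3.45×10⁻³ / (7.29×10⁻⁵ × 0.642) = 73.7 m/s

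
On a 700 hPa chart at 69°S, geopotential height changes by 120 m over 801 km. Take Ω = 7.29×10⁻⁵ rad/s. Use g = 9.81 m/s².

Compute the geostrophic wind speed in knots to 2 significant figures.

21 knots

Coriolis parameter at 69°S:
f = 2Ω sin φ = 2 × 7.29×10⁻⁵ × sin 69° = 1.36×10⁻⁴ s⁻¹
Height gradient: |∂Z/∂n| = 120 m / 801000 m = 1.50×10⁻⁴
On a pressure surface, geostrophic balance gives V_g = (g/f)|∂Z/∂n|:
V_g = 9.81 × 1.50×10⁻⁴ / 1.36×10⁻⁴ = 10.8 m/s
Converting: 10.8 m/s × 1.944 = 21 knots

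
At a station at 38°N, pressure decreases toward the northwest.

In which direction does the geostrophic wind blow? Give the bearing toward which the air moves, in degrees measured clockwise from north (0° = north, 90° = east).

045°

The pressure-gradient force points toward the northwest (bearing 315°).
Geostrophic balance: in the Northern Hemisphere the Coriolis force deflects motion to the right, so the geostrophic wind blows 90° to the right of the pressure-gradient force (low pressure on the left).
Rotating 315° by 90° clockwise gives 045° — the wind blows toward the northeast.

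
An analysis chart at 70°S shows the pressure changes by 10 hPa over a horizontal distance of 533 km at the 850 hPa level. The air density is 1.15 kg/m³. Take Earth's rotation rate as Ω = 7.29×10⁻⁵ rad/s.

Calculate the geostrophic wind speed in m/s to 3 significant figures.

Coriolis parameter at 70°S:
f = 2Ω sin φ = 2 × 7.29×10⁻⁵ × sin 70° = 1.37×10⁻⁴ s⁻¹
Pressure gradient: |∂P/∂n| = 1000 Pa / 533000 m = 1.88×10⁻³ Pa/m
Geostrophic balance (pressure-gradient force = Coriolis force):
V_g = (1/(fρ)) |∂P/∂n| = 1.88×10⁻³ / (1.37×10⁻⁴ × 1.15) = 11.9 m/s

11.9 m/s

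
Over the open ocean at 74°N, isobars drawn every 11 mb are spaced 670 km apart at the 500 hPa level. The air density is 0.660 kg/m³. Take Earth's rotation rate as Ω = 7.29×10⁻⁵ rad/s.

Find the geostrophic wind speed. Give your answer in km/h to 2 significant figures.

64 km/h

Coriolis parameter at 74°N:
f = 2Ω sin φ = 2 × 7.29×10⁻⁵ × sin 74° = 1.40×10⁻⁴ s⁻¹
Pressure gradient: |∂P/∂n| = 1100 Pa / 670000 m = 1.64×10⁻³ Pa/m
Geostrophic balance (pressure-gradient force = Coriolis force):
V_g = (1/(fρ)) |∂P/∂n| = 1.64×10⁻³ / (1.40×10⁻⁴ × 0.660) = 17.7 m/s
Converting: 17.7 m/s × 3.6 = 64 km/h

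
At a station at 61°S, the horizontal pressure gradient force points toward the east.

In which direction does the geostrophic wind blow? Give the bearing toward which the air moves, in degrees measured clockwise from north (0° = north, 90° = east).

000°

The pressure-gradient force points toward the east (bearing 090°).
Geostrophic balance: in the Southern Hemisphere the Coriolis force deflects motion to the left, so the geostrophic wind blows 90° to the left of the pressure-gradient force (low pressure on the right).
Rotating 090° by 90° counterclockwise gives 000° — the wind blows toward the north.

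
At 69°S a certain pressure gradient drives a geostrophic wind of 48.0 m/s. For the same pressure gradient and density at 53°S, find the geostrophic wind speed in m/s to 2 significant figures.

56 m/s

With the same pressure gradient and density, V_g ∝ 1/f ∝ 1/sin φ.
V₂ = V₁ · sin φ₁ / sin φ₂ = 48.0 × sin 69° / sin 53°
V₂ = 48.0 × 0.9336/0.7986 = 56 m/s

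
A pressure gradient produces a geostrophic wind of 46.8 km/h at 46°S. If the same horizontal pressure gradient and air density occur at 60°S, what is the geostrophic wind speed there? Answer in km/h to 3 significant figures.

38.9 km/h

With the same pressure gradient and density, V_g ∝ 1/f ∝ 1/sin φ.
V₂ = V₁ · sin φ₁ / sin φ₂ = 46.8 × sin 46° / sin 60°
V₂ = 46.8 × 0.7193/0.8660 = 38.9 km/h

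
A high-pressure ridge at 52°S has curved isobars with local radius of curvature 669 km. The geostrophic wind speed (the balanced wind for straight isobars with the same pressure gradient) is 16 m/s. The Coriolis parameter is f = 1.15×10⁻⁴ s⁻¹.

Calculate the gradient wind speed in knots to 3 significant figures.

Around a high, pressure-gradient force acts outward with centrifugal, so Coriolis balances both:
fV = (1/ρ)|∂P/∂n| + V²/R  →  V² − fR·V + fR·V_g = 0
With fR = 1.15×10⁻⁴ × 669×10³ m = 76.9 m/s:
V = [fR − √((fR)² − 4 fR V_g)]/2 = [76.9 − √(76.9² − 4×76.9×16)]/2 = 22.7 m/s
Supergeostrophic (V > V_g = 16 m/s), as expected around a high.
Converting: 22.7 m/s × 1.944 = 44.1 knots

44.1 knots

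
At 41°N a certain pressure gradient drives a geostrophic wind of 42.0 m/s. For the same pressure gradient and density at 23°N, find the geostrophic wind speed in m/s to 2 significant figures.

With the same pressure gradient and density, V_g ∝ 1/f ∝ 1/sin φ.
V₂ = V₁ · sin φ₁ / sin φ₂ = 42.0 × sin 41° / sin 23°
V₂ = 42.0 × 0.6561/0.3907 = 71 m/s

71 m/s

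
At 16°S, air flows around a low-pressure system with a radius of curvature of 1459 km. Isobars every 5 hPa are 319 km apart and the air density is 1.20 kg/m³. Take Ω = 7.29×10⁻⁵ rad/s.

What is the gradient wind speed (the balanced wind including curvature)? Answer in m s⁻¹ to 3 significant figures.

Coriolis parameter at 16°S:
f = 2Ω sin φ = 2 × 7.29×10⁻⁵ × sin 16° = 4.02×10⁻⁵ s⁻¹
Pressure gradient: |∂P/∂n| = 500 Pa / 319000 m = 1.57×10⁻³ Pa/m
Geostrophic speed: V_g = |∂P/∂n|/(fρ) = 1.57×10⁻³/(4.02×10⁻⁵ × 1.20) = 32.5 m/s
Around a low, centrifugal force acts outward with Coriolis, so pressure-gradient force balances both:
(1/ρ)|∂P/∂n| = fV + V²/R  →  V² + fR·V − fR·V_g = 0
With fR = 4.02×10⁻⁵ × 1459×10³ m = 58.6 m/s:
V = [−fR + √((fR)² + 4 fR V_g)]/2 = [−58.6 + √(58.6² + 4×58.6×32.5)]/2 = 23.3 m/s
Subgeostrophic (V < V_g = 32.5 m/s), as expected around a low.

23.3 m s⁻¹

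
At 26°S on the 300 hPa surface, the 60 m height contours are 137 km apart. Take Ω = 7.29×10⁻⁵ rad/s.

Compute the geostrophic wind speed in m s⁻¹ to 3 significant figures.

67.2 m s⁻¹

Coriolis parameter at 26°S:
f = 2Ω sin φ = 2 × 7.29×10⁻⁵ × sin 26° = 6.39×10⁻⁵ s⁻¹
Height gradient: |∂Z/∂n| = 60 m / 137000 m = 4.38×10⁻⁴
On a pressure surface, geostrophic balance gives V_g = (g/f)|∂Z/∂n|:
V_g = 9.81 × 4.38×10⁻⁴ / 6.39×10⁻⁵ = 67.2 m/s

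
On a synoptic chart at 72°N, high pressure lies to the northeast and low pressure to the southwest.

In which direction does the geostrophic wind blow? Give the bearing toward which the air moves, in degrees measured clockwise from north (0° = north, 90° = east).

315°

The pressure-gradient force points toward the southwest (bearing 225°).
Geostrophic balance: in the Northern Hemisphere the Coriolis force deflects motion to the right, so the geostrophic wind blows 90° to the right of the pressure-gradient force (low pressure on the left).
Rotating 225° by 90° clockwise gives 315° — the wind blows toward the northwest.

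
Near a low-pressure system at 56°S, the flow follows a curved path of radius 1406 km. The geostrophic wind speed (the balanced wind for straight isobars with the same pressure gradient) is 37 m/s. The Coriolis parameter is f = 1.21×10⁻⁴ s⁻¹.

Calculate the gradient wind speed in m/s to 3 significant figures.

31.3 m/s

Around a low, centrifugal force acts outward with Coriolis, so pressure-gradient force balances both:
(1/ρ)|∂P/∂n| = fV + V²/R  →  V² + fR·V − fR·V_g = 0
With fR = 1.21×10⁻⁴ × 1406×10³ m = 170 m/s:
V = [−fR + √((fR)² + 4 fR V_g)]/2 = [−170 + √(170² + 4×170×37)]/2 = 31.3 m/s
Subgeostrophic (V < V_g = 37 m/s), as expected around a low.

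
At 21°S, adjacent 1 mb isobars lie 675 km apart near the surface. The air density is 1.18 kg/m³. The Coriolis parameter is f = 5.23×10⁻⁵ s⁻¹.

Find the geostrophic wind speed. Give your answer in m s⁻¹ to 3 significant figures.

Pressure gradient: |∂P/∂n| = 100 Pa / 675000 m = 1.48×10⁻⁴ Pa/m
Geostrophic balance (pressure-gradient force = Coriolis force):
V_g = (1/(fρ)) |∂P/∂n| = 1.48×10⁻⁴ / (5.23×10⁻⁵ × 1.18) = 2.40 m/s

2.40 m s⁻¹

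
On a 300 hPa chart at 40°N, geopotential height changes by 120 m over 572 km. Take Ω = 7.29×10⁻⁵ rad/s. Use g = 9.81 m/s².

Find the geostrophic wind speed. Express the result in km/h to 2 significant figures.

Coriolis parameter at 40°N:
f = 2Ω sin φ = 2 × 7.29×10⁻⁵ × sin 40° = 9.37×10⁻⁵ s⁻¹
Height gradient: |∂Z/∂n| = 120 m / 572000 m = 2.10×10⁻⁴
On a pressure surface, geostrophic balance gives V_g = (g/f)|∂Z/∂n|:
V_g = 9.81 × 2.10×10⁻⁴ / 9.37×10⁻⁵ = 22.0 m/s
Converting: 22.0 m/s × 3.6 = 79 km/h

79 km/h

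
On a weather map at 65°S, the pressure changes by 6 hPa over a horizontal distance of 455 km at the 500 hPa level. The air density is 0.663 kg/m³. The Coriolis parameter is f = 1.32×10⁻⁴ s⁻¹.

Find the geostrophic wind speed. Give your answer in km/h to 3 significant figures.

54.2 km/h

Pressure gradient: |∂P/∂n| = 600 Pa / 455000 m = 1.32×10⁻³ Pa/m
Geostrophic balance (pressure-gradient force = Coriolis force):
V_g = (1/(fρ)) |∂P/∂n| = 1.32×10⁻³ / (1.32×10⁻⁴ × 0.663) = 15.1 m/s
Converting: 15.1 m/s × 3.6 = 54.2 km/h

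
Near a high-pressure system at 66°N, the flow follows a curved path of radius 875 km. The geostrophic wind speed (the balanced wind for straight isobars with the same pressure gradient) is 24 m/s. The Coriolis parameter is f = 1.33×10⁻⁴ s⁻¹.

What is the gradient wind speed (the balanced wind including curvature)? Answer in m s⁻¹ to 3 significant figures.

33.8 m s⁻¹

Around a high, pressure-gradient force acts outward with centrifugal, so Coriolis balances both:
fV = (1/ρ)|∂P/∂n| + V²/R  →  V² − fR·V + fR·V_g = 0
With fR = 1.33×10⁻⁴ × 875×10³ m = 116 m/s:
V = [fR − √((fR)² − 4 fR V_g)]/2 = [116 − √(116² − 4×116×24)]/2 = 33.8 m/s
Supergeostrophic (V > V_g = 24 m/s), as expected around a high.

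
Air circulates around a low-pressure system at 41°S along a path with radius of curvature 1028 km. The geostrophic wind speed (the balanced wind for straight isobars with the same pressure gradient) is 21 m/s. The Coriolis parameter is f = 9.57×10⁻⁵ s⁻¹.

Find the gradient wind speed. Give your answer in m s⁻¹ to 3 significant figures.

17.8 m s⁻¹

Around a low, centrifugal force acts outward with Coriolis, so pressure-gradient force balances both:
(1/ρ)|∂P/∂n| = fV + V²/R  →  V² + fR·V − fR·V_g = 0
With fR = 9.57×10⁻⁵ × 1028×10³ m = 98.4 m/s:
V = [−fR + √((fR)² + 4 fR V_g)]/2 = [−98.4 + √(98.4² + 4×98.4×21)]/2 = 17.8 m/s
Subgeostrophic (V < V_g = 21 m/s), as expected around a low.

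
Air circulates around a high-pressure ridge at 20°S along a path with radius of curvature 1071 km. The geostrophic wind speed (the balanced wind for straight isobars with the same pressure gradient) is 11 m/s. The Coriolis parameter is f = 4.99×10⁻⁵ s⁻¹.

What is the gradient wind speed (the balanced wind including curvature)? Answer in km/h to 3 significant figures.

55.8 km/h

Around a high, pressure-gradient force acts outward with centrifugal, so Coriolis balances both:
fV = (1/ρ)|∂P/∂n| + V²/R  →  V² − fR·V + fR·V_g = 0
With fR = 4.99×10⁻⁵ × 1071×10³ m = 53.4 m/s:
V = [fR − √((fR)² − 4 fR V_g)]/2 = [53.4 − √(53.4² − 4×53.4×11)]/2 = 15.5 m/s
Supergeostrophic (V > V_g = 11 m/s), as expected around a high.
Converting: 15.5 m/s × 3.6 = 55.8 km/h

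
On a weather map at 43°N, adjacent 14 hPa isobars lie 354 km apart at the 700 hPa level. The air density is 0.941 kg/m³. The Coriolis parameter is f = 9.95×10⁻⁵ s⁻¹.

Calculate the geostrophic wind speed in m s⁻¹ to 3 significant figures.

Pressure gradient: |∂P/∂n| = 1400 Pa / 354000 m = 3.95×10⁻³ Pa/m
Geostrophic balance (pressure-gradient force = Coriolis force):
V_g = (1/(fρ)) |∂P/∂n| = 3.95×10⁻³ / (9.95×10⁻⁵ × 0.941) = 42.2 m/s

42.2 m s⁻¹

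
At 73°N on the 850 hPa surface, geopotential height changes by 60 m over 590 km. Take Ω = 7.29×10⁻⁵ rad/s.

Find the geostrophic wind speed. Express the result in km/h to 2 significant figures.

26 km/h

Coriolis parameter at 73°N:
f = 2Ω sin φ = 2 × 7.29×10⁻⁵ × sin 73° = 1.39×10⁻⁴ s⁻¹
Height gradient: |∂Z/∂n| = 60 m / 590000 m = 1.02×10⁻⁴
On a pressure surface, geostrophic balance gives V_g = (g/f)|∂Z/∂n|:
V_g = 9.81 × 1.02×10⁻⁴ / 1.39×10⁻⁴ = 7.16 m/s
Converting: 7.16 m/s × 3.6 = 26 km/h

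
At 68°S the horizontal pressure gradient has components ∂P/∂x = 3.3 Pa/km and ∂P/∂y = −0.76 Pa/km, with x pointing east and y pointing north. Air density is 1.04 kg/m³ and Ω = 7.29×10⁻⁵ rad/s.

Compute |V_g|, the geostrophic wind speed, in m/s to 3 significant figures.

Coriolis parameter at 68°S:
f = 2Ω sin φ = 2 × 7.29×10⁻⁵ × sin 68° = 1.35×10⁻⁴ s⁻¹
In the Southern Hemisphere f is negative: f = −1.35×10⁻⁴ s⁻¹.
Component geostrophic relations (x east, y north):
u_g = −(1/(fρ)) ∂P/∂y,  v_g = (1/(fρ)) ∂P/∂x
u_g = −(−0.76×10⁻³)/(−1.35×10⁻⁴ × 1.04) = −5.41 m/s;  v_g = (3.3×10⁻³)/(−1.35×10⁻⁴ × 1.04) = −23.5 m/s
|V_g| = √(u_g² + v_g²) = 24.1 m/s

24.1 m/s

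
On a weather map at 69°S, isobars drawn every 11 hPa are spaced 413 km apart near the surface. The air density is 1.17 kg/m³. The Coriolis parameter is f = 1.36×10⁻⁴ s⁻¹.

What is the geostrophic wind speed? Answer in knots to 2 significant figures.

33 knots

Pressure gradient: |∂P/∂n| = 1100 Pa / 413000 m = 2.66×10⁻³ Pa/m
Geostrophic balance (pressure-gradient force = Coriolis force):
V_g = (1/(fρ)) |∂P/∂n| = 2.66×10⁻³ / (1.36×10⁻⁴ × 1.17) = 16.7 m/s
Converting: 16.7 m/s × 1.944 = 33 knots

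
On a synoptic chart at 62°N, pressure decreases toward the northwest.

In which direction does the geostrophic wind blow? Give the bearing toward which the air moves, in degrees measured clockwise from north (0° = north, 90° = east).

The pressure-gradient force points toward the northwest (bearing 315°).
Geostrophic balance: in the Northern Hemisphere the Coriolis force deflects motion to the right, so the geostrophic wind blows 90° to the right of the pressure-gradient force (low pressure on the left).
Rotating 315° by 90° clockwise gives 045° — the wind blows toward the northeast.

045°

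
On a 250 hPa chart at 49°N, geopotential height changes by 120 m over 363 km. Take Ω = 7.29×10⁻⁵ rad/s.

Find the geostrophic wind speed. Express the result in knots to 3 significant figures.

57.3 knots

Coriolis parameter at 49°N:
f = 2Ω sin φ = 2 × 7.29×10⁻⁵ × sin 49° = 1.10×10⁻⁴ s⁻¹
Height gradient: |∂Z/∂n| = 120 m / 363000 m = 3.31×10⁻⁴
On a pressure surface, geostrophic balance gives V_g = (g/f)|∂Z/∂n|:
V_g = 9.81 × 3.31×10⁻⁴ / 1.10×10⁻⁴ = 29.5 m/s
Converting: 29.5 m/s × 1.944 = 57.3 knots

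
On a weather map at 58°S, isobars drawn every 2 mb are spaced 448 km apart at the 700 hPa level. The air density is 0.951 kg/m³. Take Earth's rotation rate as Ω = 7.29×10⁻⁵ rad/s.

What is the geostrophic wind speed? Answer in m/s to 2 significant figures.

Coriolis parameter at 58°S:
f = 2Ω sin φ = 2 × 7.29×10⁻⁵ × sin 58° = 1.24×10⁻⁴ s⁻¹
Pressure gradient: |∂P/∂n| = 200 Pa / 448000 m = 4.46×10⁻⁴ Pa/m
Geostrophic balance (pressure-gradient force = Coriolis force):
V_g = (1/(fρ)) |∂P/∂n| = 4.46×10⁻⁴ / (1.24×10⁻⁴ × 0.951) = 3.80 m/s

3.8 m/s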